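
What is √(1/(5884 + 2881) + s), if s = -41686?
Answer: I*√3202536320585/8765 ≈ 204.17*I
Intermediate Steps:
√(1/(5884 + 2881) + s) = √(1/(5884 + 2881) - 41686) = √(1/8765 - 41686) = √(-365377789/8765) = I*√3202536320585/8765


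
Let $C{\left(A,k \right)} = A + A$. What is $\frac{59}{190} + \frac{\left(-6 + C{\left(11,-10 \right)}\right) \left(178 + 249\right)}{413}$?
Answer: $\frac{188921}{11210} \approx 16.853$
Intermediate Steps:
$C{\left(A,k \right)} = 2 A$
$\frac{59}{190} + \frac{\left(-6 + C{\left(11,-10 \right)}\right) \left(178 + 249\right)}{413} = \frac{59}{190} + \frac{\left(-6 + 2 \cdot 11\right) \left(178 + 249\right)}{413} = 59 \cdot \frac{1}{190} + \left(-6 + 22\right) 427 \cdot \frac{1}{413} = \frac{59}{190} + 16 \cdot 427 \cdot \frac{1}{413} = \frac{59}{190} + 6832 \cdot \frac{1}{413} = \frac{59}{190} + \frac{976}{59} = \frac{188921}{11210}$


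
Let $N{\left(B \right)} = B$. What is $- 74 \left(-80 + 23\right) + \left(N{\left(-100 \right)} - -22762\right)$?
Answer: $26880$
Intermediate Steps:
$- 74 \left(-80 + 23\right) + \left(N{\left(-100 \right)} - -22762\right) = - 74 \left(-80 + 23\right) - -22662 = \left(-74\right) \left(-57\right) + \left(-100 + 22762\right) = 4218 + 22662 = 26880$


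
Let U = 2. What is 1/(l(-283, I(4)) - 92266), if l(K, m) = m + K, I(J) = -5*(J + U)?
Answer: -1/92579 ≈ -1.0802e-5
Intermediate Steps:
I(J) = -10 - 5*J (I(J) = -5*(J + 2) = -5*(2 + J) = -10 - 5*J)
l(K, m) = K + m
1/(l(-283, I(4)) - 92266) = 1/((-283 + (-10 - 5*4)) - 92266) = 1/((-283 + (-10 - 20)) - 92266) = 1/((-283 - 30) - 92266) = 1/(-313 - 92266) = 1/(-92579) = -1/92579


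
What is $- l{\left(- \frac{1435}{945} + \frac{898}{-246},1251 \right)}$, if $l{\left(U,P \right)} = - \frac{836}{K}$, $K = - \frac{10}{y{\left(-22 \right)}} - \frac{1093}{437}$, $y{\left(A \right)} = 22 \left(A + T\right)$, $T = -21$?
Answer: $- \frac{43200509}{128701} \approx -335.67$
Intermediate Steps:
$y{\left(A \right)} = -462 + 22 A$ ($y{\left(A \right)} = 22 \left(A - 21\right) = 22 \left(-21 + A\right) = -462 + 22 A$)
$K = - \frac{514804}{206701}$ ($K = - \frac{10}{-462 + 22 \left(-22\right)} - \frac{1093}{437} = - \frac{10}{-462 - 484} - \frac{1093}{437} = - \frac{10}{-946} - \frac{1093}{437} = \left(-10\right) \left(- \frac{1}{946}\right) - \frac{1093}{437} = \frac{5}{473} - \frac{1093}{437} = - \frac{514804}{206701} \approx -2.4906$)
$l{\left(U,P \right)} = \frac{43200509}{128701}$ ($l{\left(U,P \right)} = - \frac{836}{- \frac{514804}{206701}} = \left(-836\right) \left(- \frac{206701}{514804}\right) = \frac{43200509}{128701}$)
$- l{\left(- \frac{1435}{945} + \frac{898}{-246},1251 \right)} = \left(-1\right) \frac{43200509}{128701} = - \frac{43200509}{128701}$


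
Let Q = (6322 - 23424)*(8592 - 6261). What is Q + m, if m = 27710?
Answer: -39837052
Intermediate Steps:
Q = -39864762 (Q = -17102*2331 = -39864762)
Q + m = -39864762 + 27710 = -39837052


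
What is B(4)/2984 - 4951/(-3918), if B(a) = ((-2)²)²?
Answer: 1854559/1461414 ≈ 1.2690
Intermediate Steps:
B(a) = 16 (B(a) = 4² = 16)
B(4)/2984 - 4951/(-3918) = 16/2984 - 4951/(-3918) = 16*(1/2984) - 4951*(-1/3918) = 2/373 + 4951/3918 = 1854559/1461414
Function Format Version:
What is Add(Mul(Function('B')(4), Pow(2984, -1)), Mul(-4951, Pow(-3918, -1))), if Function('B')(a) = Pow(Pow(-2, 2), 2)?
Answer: Rational(1854559, 1461414) ≈ 1.2690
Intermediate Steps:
Function('B')(a) = 16 (Function('B')(a) = Pow(4, 2) = 16)
Add(Mul(Function('B')(4), Pow(2984, -1)), Mul(-4951, Pow(-3918, -1))) = Add(Mul(16, Pow(2984, -1)), Mul(-4951, Pow(-3918, -1))) = Add(Mul(16, Rational(1, 2984)), Mul(-4951, Rational(-1, 3918))) = Add(Rational(2, 373), Rational(4951, 3918)) = Rational(1854559, 1461414)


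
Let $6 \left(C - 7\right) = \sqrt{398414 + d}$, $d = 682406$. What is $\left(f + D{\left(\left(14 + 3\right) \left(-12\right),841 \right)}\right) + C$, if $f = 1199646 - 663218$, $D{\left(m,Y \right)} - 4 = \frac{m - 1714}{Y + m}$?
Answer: $\frac{48815675}{91} + \frac{\sqrt{270205}}{3} \approx 5.3661 \cdot 10^{5}$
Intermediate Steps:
$C = 7 + \frac{\sqrt{270205}}{3}$ ($C = 7 + \frac{\sqrt{398414 + 682406}}{6} = 7 + \frac{\sqrt{1080820}}{6} = 7 + \frac{2 \sqrt{270205}}{6} = 7 + \frac{\sqrt{270205}}{3} \approx 180.27$)
$D{\left(m,Y \right)} = 4 + \frac{-1714 + m}{Y + m}$ ($D{\left(m,Y \right)} = 4 + \frac{m - 1714}{Y + m} = 4 + \frac{-1714 + m}{Y + m}$)
$f = 536428$ ($f = 1199646 - 663218 = 536428$)
$\left(f + D{\left(\left(14 + 3\right) \left(-12\right),841 \right)}\right) + C = \left(536428 + \frac{-1714 + 4 \cdot 841 + 5 \left(14 + 3\right) \left(-12\right)}{841 + \left(14 + 3\right) \left(-12\right)}\right) + \left(7 + \frac{\sqrt{270205}}{3}\right) = \left(536428 + \frac{-1714 + 3364 + 5 \cdot 17 \left(-12\right)}{841 + 17 \left(-12\right)}\right) + \left(7 + \frac{\sqrt{270205}}{3}\right) = \left(536428 + \frac{-1714 + 3364 + 5 \left(-204\right)}{841 - 204}\right) + \left(7 + \frac{\sqrt{270205}}{3}\right) = \left(536428 + \frac{-1714 + 3364 - 1020}{637}\right) + \left(7 + \frac{\sqrt{270205}}{3}\right) = \left(536428 + \frac{1}{637} \cdot 630\right) + \left(7 + \frac{\sqrt{270205}}{3}\right) = \left(536428 + \frac{90}{91}\right) + \left(7 + \frac{\sqrt{270205}}{3}\right) = \frac{48815038}{91} + \left(7 + \frac{\sqrt{270205}}{3}\right) = \frac{48815675}{91} + \frac{\sqrt{270205}}{3}$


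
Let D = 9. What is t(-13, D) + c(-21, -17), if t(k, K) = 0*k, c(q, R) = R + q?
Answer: -38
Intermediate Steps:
t(k, K) = 0
t(-13, D) + c(-21, -17) = 0 + (-17 - 21) = 0 - 38 = -38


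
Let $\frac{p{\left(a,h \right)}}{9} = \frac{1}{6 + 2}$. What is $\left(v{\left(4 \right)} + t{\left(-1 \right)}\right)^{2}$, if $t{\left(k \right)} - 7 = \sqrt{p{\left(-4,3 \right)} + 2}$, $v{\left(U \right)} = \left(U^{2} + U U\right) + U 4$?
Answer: $\frac{24225}{8} + \frac{275 \sqrt{2}}{2} \approx 3222.6$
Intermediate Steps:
$p{\left(a,h \right)} = \frac{9}{8}$ ($p{\left(a,h \right)} = \frac{9}{6 + 2} = \frac{9}{8}$)
$v{\left(U \right)} = 2 U^{2} + 4 U$ ($v{\left(U \right)} = \left(U^{2} + U^{2}\right) + 4 U = 2 U^{2} + 4 U$)
$t{\left(k \right)} = 7 + \frac{5 \sqrt{2}}{4}$ ($t{\left(k \right)} = 7 + \sqrt{\frac{9}{8} + 2} = 7 + \sqrt{\frac{25}{8}} = 7 + \frac{5 \sqrt{2}}{4}$)
$\left(v{\left(4 \right)} + t{\left(-1 \right)}\right)^{2} = \left(2 \cdot 4 \left(2 + 4\right) + \left(7 + \frac{5 \sqrt{2}}{4}\right)\right)^{2} = \left(2 \cdot 4 \cdot 6 + \left(7 + \frac{5 \sqrt{2}}{4}\right)\right)^{2} = \left(48 + \left(7 + \frac{5 \sqrt{2}}{4}\right)\right)^{2} = \left(55 + \frac{5 \sqrt{2}}{4}\right)^{2}$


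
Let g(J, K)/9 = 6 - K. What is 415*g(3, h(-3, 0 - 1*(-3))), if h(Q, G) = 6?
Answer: 0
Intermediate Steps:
g(J, K) = 54 - 9*K (g(J, K) = 9*(6 - K) = 54 - 9*K)
415*g(3, h(-3, 0 - 1*(-3))) = 415*(54 - 9*6) = 415*(54 - 54) = 415*0 = 0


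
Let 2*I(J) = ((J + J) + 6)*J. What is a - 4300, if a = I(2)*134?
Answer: -2960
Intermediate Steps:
I(J) = J*(6 + 2*J)/2 (I(J) = (((J + J) + 6)*J)/2 = ((2*J + 6)*J)/2 = ((6 + 2*J)*J)/2 = (J*(6 + 2*J))/2 = J*(6 + 2*J)/2)
a = 1340 (a = (2*(3 + 2))*134 = (2*5)*134 = 10*134 = 1340)
a - 4300 = 1340 - 4300 = -2960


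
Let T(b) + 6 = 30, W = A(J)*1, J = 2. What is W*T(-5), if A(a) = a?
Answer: 48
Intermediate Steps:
W = 2 (W = 2*1 = 2)
T(b) = 24 (T(b) = -6 + 30 = 24)
W*T(-5) = 2*24 = 48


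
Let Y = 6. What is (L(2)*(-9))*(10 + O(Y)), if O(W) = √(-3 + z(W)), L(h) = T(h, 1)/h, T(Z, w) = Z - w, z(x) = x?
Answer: -45 - 9*√3/2 ≈ -52.794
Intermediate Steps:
L(h) = (-1 + h)/h (L(h) = (h - 1*1)/h = (h - 1)/h = (-1 + h)/h)
O(W) = √(-3 + W)
(L(2)*(-9))*(10 + O(Y)) = (((-1 + 2)/2)*(-9))*(10 + √(-3 + 6)) = (((½)*1)*(-9))*(10 + √3) = ((½)*(-9))*(10 + √3) = -9*(10 + √3)/2 = -45 - 9*√3/2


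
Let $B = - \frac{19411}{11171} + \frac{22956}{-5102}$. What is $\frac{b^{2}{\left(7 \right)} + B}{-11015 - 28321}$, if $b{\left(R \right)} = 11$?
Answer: $- \frac{1635212771}{560483342628} \approx -0.0029175$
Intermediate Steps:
$B = - \frac{177738199}{28497221}$ ($B = \left(-19411\right) \frac{1}{11171} + 22956 \left(- \frac{1}{5102}\right) = - \frac{19411}{11171} - \frac{11478}{2551} = - \frac{177738199}{28497221} \approx -6.237$)
$\frac{b^{2}{\left(7 \right)} + B}{-11015 - 28321} = \frac{11^{2} - \frac{177738199}{28497221}}{-11015 - 28321} = \frac{121 - \frac{177738199}{28497221}}{-39336} = \frac{3270425542}{28497221} \left(- \frac{1}{39336}\right) = - \frac{1635212771}{560483342628}$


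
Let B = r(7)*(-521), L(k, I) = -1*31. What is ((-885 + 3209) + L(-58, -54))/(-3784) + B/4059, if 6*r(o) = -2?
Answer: -2359127/4188888 ≈ -0.56319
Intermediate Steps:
r(o) = -⅓ (r(o) = (⅙)*(-2) = -⅓)
L(k, I) = -31
B = 521/3 (B = -⅓*(-521) = 521/3 ≈ 173.67)
((-885 + 3209) + L(-58, -54))/(-3784) + B/4059 = ((-885 + 3209) - 31)/(-3784) + (521/3)/4059 = (2324 - 31)*(-1/3784) + (521/3)*(1/4059) = 2293*(-1/3784) + 521/12177 = -2293/3784 + 521/12177 = -2359127/4188888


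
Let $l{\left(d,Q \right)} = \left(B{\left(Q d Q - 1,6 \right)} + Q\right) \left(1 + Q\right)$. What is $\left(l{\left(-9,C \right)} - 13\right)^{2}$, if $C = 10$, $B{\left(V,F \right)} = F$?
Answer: $26569$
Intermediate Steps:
$l{\left(d,Q \right)} = \left(1 + Q\right) \left(6 + Q\right)$ ($l{\left(d,Q \right)} = \left(6 + Q\right) \left(1 + Q\right) = \left(1 + Q\right) \left(6 + Q\right)$)
$\left(l{\left(-9,C \right)} - 13\right)^{2} = \left(\left(6 + 10^{2} + 7 \cdot 10\right) - 13\right)^{2} = \left(\left(6 + 100 + 70\right) - 13\right)^{2} = \left(176 - 13\right)^{2} = 163^{2} = 26569$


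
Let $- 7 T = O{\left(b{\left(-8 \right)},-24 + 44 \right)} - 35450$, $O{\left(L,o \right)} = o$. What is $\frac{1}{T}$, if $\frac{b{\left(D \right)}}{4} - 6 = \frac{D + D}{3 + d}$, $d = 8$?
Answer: $\frac{7}{35430} \approx 0.00019757$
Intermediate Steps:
$b{\left(D \right)} = 24 + \frac{8 D}{11}$ ($b{\left(D \right)} = 24 + 4 \frac{D + D}{3 + 8} = 24 + 4 \frac{2 D}{11} = 24 + \frac{8 D}{11}$)
$T = \frac{35430}{7}$ ($T = - \frac{\left(-24 + 44\right) - 35450}{7} = - \frac{20 - 35450}{7} = \left(- \frac{1}{7}\right) \left(-35430\right) = \frac{35430}{7} \approx 5061.4$)
$\frac{1}{T} = \frac{1}{\frac{35430}{7}} = \frac{7}{35430}$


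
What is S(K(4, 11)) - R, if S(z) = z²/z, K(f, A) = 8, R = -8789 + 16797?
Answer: -8000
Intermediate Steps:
R = 8008
S(z) = z
S(K(4, 11)) - R = 8 - 1*8008 = 8 - 8008 = -8000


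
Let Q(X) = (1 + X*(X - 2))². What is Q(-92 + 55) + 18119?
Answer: 2103255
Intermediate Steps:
Q(X) = (1 + X*(-2 + X))²
Q(-92 + 55) + 18119 = (1 + (-92 + 55)² - 2*(-92 + 55))² + 18119 = (1 + (-37)² - 2*(-37))² + 18119 = (1 + 1369 + 74)² + 18119 = 1444² + 18119 = 2085136 + 18119 = 2103255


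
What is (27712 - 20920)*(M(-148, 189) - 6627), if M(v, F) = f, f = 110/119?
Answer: -5355512376/119 ≈ -4.5004e+7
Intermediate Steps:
f = 110/119 (f = 110*(1/119) = 110/119 ≈ 0.92437)
M(v, F) = 110/119
(27712 - 20920)*(M(-148, 189) - 6627) = (27712 - 20920)*(110/119 - 6627) = 6792*(-788503/119) = -5355512376/119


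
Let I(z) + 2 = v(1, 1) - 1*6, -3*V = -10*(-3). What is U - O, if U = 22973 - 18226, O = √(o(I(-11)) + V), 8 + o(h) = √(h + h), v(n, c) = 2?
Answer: 4747 - √(-18 + 2*I*√3) ≈ 4746.6 - 4.2621*I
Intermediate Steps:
V = -10 (V = -(-10)*(-3)/3 = -⅓*30 = -10)
I(z) = -6 (I(z) = -2 + (2 - 1*6) = -2 + (2 - 6) = -2 - 4 = -6)
o(h) = -8 + √2*√h (o(h) = -8 + √(h + h) = -8 + √(2*h) = -8 + √2*√h)
O = √(-18 + 2*I*√3) (O = √((-8 + √2*√(-6)) - 10) = √((-8 + √2*(I*√6)) - 10) = √((-8 + 2*I*√3) - 10) = √(-18 + 2*I*√3) ≈ 0.40639 + 4.2621*I)
U = 4747
U - O = 4747 - √(-18 + 2*I*√3)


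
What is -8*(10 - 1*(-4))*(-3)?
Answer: 336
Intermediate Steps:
-8*(10 - 1*(-4))*(-3) = -8*(10 + 4)*(-3) = -8*14*(-3) = -112*(-3) = 336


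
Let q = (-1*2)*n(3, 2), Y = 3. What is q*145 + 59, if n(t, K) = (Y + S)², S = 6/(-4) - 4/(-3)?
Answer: -40843/18 ≈ -2269.1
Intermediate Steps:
S = -⅙ (S = 6*(-¼) - 4*(-⅓) = -3/2 + 4/3 = -⅙ ≈ -0.16667)
n(t, K) = 289/36 (n(t, K) = (3 - ⅙)² = (17/6)² = 289/36)
q = -289/18 (q = -1*2*(289/36) = -2*289/36 = -289/18 ≈ -16.056)
q*145 + 59 = -289/18*145 + 59 = -41905/18 + 59 = -40843/18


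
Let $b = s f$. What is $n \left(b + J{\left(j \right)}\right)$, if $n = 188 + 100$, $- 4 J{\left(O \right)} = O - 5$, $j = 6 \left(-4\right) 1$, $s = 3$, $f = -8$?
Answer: $-4824$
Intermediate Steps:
$j = -24$ ($j = \left(-24\right) 1 = -24$)
$b = -24$ ($b = 3 \left(-8\right) = -24$)
$J{\left(O \right)} = \frac{5}{4} - \frac{O}{4}$ ($J{\left(O \right)} = - \frac{O - 5}{4} = - \frac{-5 + O}{4} = \frac{5}{4} - \frac{O}{4}$)
$n = 288$
$n \left(b + J{\left(j \right)}\right) = 288 \left(-24 + \left(\frac{5}{4} - -6\right)\right) = 288 \left(-24 + \left(\frac{5}{4} + 6\right)\right) = 288 \left(-24 + \frac{29}{4}\right) = 288 \left(- \frac{67}{4}\right) = -4824$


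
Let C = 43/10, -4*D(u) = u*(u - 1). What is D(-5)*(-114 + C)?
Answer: 3291/4 ≈ 822.75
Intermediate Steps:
D(u) = -u*(-1 + u)/4 (D(u) = -u*(u - 1)/4 = -u*(-1 + u)/4)
C = 43/10 (C = 43*(⅒) = 43/10 ≈ 4.3000)
D(-5)*(-114 + C) = ((¼)*(-5)*(1 - 1*(-5)))*(-114 + 43/10) = ((¼)*(-5)*(1 + 5))*(-1097/10) = ((¼)*(-5)*6)*(-1097/10) = -15/2*(-1097/10) = 3291/4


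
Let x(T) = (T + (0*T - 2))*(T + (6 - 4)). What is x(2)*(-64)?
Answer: 0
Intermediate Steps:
x(T) = (-2 + T)*(2 + T) (x(T) = (T + (0 - 2))*(T + 2) = (T - 2)*(2 + T) = (-2 + T)*(2 + T))
x(2)*(-64) = (-4 + 2²)*(-64) = (-4 + 4)*(-64) = 0*(-64) = 0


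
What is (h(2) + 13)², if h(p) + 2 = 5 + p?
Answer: 324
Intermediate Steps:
h(p) = 3 + p (h(p) = -2 + (5 + p) = 3 + p)
(h(2) + 13)² = ((3 + 2) + 13)² = (5 + 13)² = 18² = 324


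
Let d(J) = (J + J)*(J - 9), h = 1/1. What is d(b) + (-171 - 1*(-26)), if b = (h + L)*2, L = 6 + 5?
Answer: 575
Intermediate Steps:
h = 1
L = 11
b = 24 (b = (1 + 11)*2 = 12*2 = 24)
d(J) = 2*J*(-9 + J) (d(J) = (2*J)*(-9 + J) = 2*J*(-9 + J))
d(b) + (-171 - 1*(-26)) = 2*24*(-9 + 24) + (-171 - 1*(-26)) = 2*24*15 + (-171 + 26) = 720 - 145 = 575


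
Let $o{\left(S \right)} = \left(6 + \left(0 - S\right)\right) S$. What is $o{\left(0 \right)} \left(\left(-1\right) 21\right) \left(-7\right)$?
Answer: $0$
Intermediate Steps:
$o{\left(S \right)} = S \left(6 - S\right)$ ($o{\left(S \right)} = \left(6 - S\right) S = S \left(6 - S\right)$)
$o{\left(0 \right)} \left(\left(-1\right) 21\right) \left(-7\right) = 0 \left(6 - 0\right) \left(\left(-1\right) 21\right) \left(-7\right) = 0 \left(6 + 0\right) \left(-21\right) \left(-7\right) = 0 \cdot 6 \left(-21\right) \left(-7\right) = 0 \left(-21\right) \left(-7\right) = 0 \left(-7\right) = 0$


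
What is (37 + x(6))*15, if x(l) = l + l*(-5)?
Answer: 195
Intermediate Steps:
x(l) = -4*l (x(l) = l - 5*l = -4*l)
(37 + x(6))*15 = (37 - 4*6)*15 = (37 - 24)*15 = 13*15 = 195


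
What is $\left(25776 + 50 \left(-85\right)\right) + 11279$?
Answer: $32805$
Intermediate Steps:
$\left(25776 + 50 \left(-85\right)\right) + 11279 = \left(25776 - 4250\right) + 11279 = 21526 + 11279 = 32805$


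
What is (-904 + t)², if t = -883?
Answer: 3193369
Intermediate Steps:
(-904 + t)² = (-904 - 883)² = (-1787)² = 3193369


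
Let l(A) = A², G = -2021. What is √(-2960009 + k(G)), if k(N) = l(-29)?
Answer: 8*I*√46237 ≈ 1720.2*I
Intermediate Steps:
k(N) = 841 (k(N) = (-29)² = 841)
√(-2960009 + k(G)) = √(-2960009 + 841) = √(-2959168) = 8*I*√46237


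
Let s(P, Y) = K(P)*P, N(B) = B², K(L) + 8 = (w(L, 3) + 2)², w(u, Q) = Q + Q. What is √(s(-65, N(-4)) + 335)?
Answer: I*√3305 ≈ 57.489*I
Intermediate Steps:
w(u, Q) = 2*Q
K(L) = 56 (K(L) = -8 + (2*3 + 2)² = -8 + (6 + 2)² = -8 + 8² = -8 + 64 = 56)
s(P, Y) = 56*P
√(s(-65, N(-4)) + 335) = √(56*(-65) + 335) = √(-3640 + 335) = √(-3305) = I*√3305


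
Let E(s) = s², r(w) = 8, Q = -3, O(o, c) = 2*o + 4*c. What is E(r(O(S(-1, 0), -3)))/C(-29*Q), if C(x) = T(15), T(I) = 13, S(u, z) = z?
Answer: 64/13 ≈ 4.9231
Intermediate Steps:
C(x) = 13
E(r(O(S(-1, 0), -3)))/C(-29*Q) = 8²/13 = 64*(1/13) = 64/13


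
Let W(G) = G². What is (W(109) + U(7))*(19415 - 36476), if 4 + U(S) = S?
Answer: -202752924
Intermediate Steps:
U(S) = -4 + S
(W(109) + U(7))*(19415 - 36476) = (109² + (-4 + 7))*(19415 - 36476) = (11881 + 3)*(-17061) = 11884*(-17061) = -202752924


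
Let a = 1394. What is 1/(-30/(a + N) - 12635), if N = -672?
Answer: -361/4561250 ≈ -7.9145e-5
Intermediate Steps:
1/(-30/(a + N) - 12635) = 1/(-30/(1394 - 672) - 12635) = 1/(-30/722 - 12635) = 1/(-30*1/722 - 12635) = 1/(-15/361 - 12635) = 1/(-4561250/361) = -361/4561250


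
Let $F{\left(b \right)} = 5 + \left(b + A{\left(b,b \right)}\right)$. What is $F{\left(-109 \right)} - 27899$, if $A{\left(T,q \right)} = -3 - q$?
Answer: $-27897$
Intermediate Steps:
$F{\left(b \right)} = 2$ ($F{\left(b \right)} = 5 + \left(b - \left(3 + b\right)\right) = 5 - 3 = 2$)
$F{\left(-109 \right)} - 27899 = 2 - 27899 = -27897$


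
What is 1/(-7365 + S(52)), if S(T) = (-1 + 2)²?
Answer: -1/7364 ≈ -0.00013580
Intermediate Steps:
S(T) = 1 (S(T) = 1² = 1)
1/(-7365 + S(52)) = 1/(-7365 + 1) = 1/(-7364) = -1/7364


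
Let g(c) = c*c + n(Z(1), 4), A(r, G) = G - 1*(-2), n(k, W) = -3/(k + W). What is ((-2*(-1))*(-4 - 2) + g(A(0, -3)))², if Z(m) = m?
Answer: 3364/25 ≈ 134.56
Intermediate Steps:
n(k, W) = -3/(W + k)
A(r, G) = 2 + G (A(r, G) = G + 2 = 2 + G)
g(c) = -⅗ + c² (g(c) = c*c - 3/(4 + 1) = c² - 3/5 = c² - 3*⅕ = c² - ⅗ = -⅗ + c²)
((-2*(-1))*(-4 - 2) + g(A(0, -3)))² = ((-2*(-1))*(-4 - 2) + (-⅗ + (2 - 3)²))² = (2*(-6) + (-⅗ + (-1)²))² = (-12 + (-⅗ + 1))² = (-12 + ⅖)² = (-58/5)² = 3364/25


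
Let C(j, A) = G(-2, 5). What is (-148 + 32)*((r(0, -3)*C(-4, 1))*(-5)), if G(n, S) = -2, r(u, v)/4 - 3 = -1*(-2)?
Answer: -23200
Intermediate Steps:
r(u, v) = 20 (r(u, v) = 12 + 4*(-1*(-2)) = 12 + 4*2 = 12 + 8 = 20)
C(j, A) = -2
(-148 + 32)*((r(0, -3)*C(-4, 1))*(-5)) = (-148 + 32)*((20*(-2))*(-5)) = -(-4640)*(-5) = -116*200 = -23200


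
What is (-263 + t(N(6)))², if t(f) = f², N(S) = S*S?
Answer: 1067089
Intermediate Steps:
N(S) = S²
(-263 + t(N(6)))² = (-263 + (6²)²)² = (-263 + 36²)² = (-263 + 1296)² = 1033² = 1067089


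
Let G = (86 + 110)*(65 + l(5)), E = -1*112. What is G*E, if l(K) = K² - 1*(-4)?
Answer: -2063488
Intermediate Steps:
E = -112
l(K) = 4 + K² (l(K) = K² + 4 = 4 + K²)
G = 18424 (G = (86 + 110)*(65 + (4 + 5²)) = 196*(65 + (4 + 25)) = 196*(65 + 29) = 196*94 = 18424)
G*E = 18424*(-112) = -2063488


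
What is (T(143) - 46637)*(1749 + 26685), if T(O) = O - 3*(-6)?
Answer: -1321498584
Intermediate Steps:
T(O) = 18 + O (T(O) = O + 18 = 18 + O)
(T(143) - 46637)*(1749 + 26685) = ((18 + 143) - 46637)*(1749 + 26685) = (161 - 46637)*28434 = -46476*28434 = -1321498584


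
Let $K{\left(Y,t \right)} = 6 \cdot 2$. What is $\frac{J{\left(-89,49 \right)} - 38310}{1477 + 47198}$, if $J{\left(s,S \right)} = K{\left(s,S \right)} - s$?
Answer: $- \frac{38209}{48675} \approx -0.78498$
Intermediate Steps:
$K{\left(Y,t \right)} = 12$
$J{\left(s,S \right)} = 12 - s$
$\frac{J{\left(-89,49 \right)} - 38310}{1477 + 47198} = \frac{\left(12 - -89\right) - 38310}{1477 + 47198} = \frac{\left(12 + 89\right) - 38310}{48675} = \left(101 - 38310\right) \frac{1}{48675} = \left(-38209\right) \frac{1}{48675} = - \frac{38209}{48675}$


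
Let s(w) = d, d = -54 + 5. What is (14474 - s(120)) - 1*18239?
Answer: -3716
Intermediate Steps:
d = -49
s(w) = -49
(14474 - s(120)) - 1*18239 = (14474 - 1*(-49)) - 1*18239 = (14474 + 49) - 18239 = 14523 - 18239 = -3716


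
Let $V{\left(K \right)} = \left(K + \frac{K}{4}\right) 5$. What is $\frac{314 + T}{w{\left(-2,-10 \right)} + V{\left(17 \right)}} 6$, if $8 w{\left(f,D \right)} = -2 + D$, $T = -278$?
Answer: $\frac{864}{419} \approx 2.0621$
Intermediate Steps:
$w{\left(f,D \right)} = - \frac{1}{4} + \frac{D}{8}$ ($w{\left(f,D \right)} = \frac{-2 + D}{8} = - \frac{1}{4} + \frac{D}{8}$)
$V{\left(K \right)} = \frac{25 K}{4}$ ($V{\left(K \right)} = \left(K + K \frac{1}{4}\right) 5 = \left(K + \frac{K}{4}\right) 5 = \frac{5 K}{4} \cdot 5 = \frac{25 K}{4}$)
$\frac{314 + T}{w{\left(-2,-10 \right)} + V{\left(17 \right)}} 6 = \frac{314 - 278}{\left(- \frac{1}{4} + \frac{1}{8} \left(-10\right)\right) + \frac{25}{4} \cdot 17} \cdot 6 = \frac{36}{\left(- \frac{1}{4} - \frac{5}{4}\right) + \frac{425}{4}} \cdot 6 = \frac{36}{- \frac{3}{2} + \frac{425}{4}} \cdot 6 = \frac{36}{\frac{419}{4}} \cdot 6 = 36 \cdot \frac{4}{419} \cdot 6 = \frac{144}{419} \cdot 6 = \frac{864}{419}$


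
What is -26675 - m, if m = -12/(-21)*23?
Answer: -186817/7 ≈ -26688.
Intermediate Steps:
m = 92/7 (m = -12*(-1/21)*23 = (4/7)*23 = 92/7 ≈ 13.143)
-26675 - m = -26675 - 1*92/7 = -26675 - 92/7 = -186817/7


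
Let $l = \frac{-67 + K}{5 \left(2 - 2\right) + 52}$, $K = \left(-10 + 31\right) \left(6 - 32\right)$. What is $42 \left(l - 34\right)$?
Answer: $- \frac{50001}{26} \approx -1923.1$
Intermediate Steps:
$K = -546$ ($K = 21 \left(-26\right) = -546$)
$l = - \frac{613}{52}$ ($l = \frac{-67 - 546}{5 \left(2 - 2\right) + 52} = - \frac{613}{5 \cdot 0 + 52} = - \frac{613}{0 + 52} = - \frac{613}{52} \approx -11.788$)
$42 \left(l - 34\right) = 42 \left(- \frac{613}{52} - 34\right) = 42 \left(- \frac{2381}{52}\right) = - \frac{50001}{26}$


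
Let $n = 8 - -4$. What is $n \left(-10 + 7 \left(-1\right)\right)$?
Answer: $-204$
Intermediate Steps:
$n = 12$ ($n = 8 + 4 = 12$)
$n \left(-10 + 7 \left(-1\right)\right) = 12 \left(-10 + 7 \left(-1\right)\right) = 12 \left(-10 - 7\right) = 12 \left(-17\right) = -204$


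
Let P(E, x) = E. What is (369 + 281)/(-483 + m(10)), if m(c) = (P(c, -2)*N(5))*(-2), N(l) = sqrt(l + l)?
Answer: -313950/229289 + 13000*sqrt(10)/229289 ≈ -1.1899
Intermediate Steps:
N(l) = sqrt(2)*sqrt(l) (N(l) = sqrt(2*l) = sqrt(2)*sqrt(l))
m(c) = -2*c*sqrt(10) (m(c) = (c*(sqrt(2)*sqrt(5)))*(-2) = (c*sqrt(10))*(-2) = -2*c*sqrt(10))
(369 + 281)/(-483 + m(10)) = (369 + 281)/(-483 - 2*10*sqrt(10)) = 650/(-483 - 20*sqrt(10))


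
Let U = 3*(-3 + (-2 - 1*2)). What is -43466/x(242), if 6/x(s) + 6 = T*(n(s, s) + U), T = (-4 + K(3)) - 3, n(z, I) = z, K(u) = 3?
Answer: 19342370/3 ≈ 6.4475e+6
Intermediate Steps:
T = -4 (T = (-4 + 3) - 3 = -1 - 3 = -4)
U = -21 (U = 3*(-3 + (-2 - 2)) = 3*(-3 - 4) = 3*(-7) = -21)
x(s) = 6/(78 - 4*s) (x(s) = 6/(-6 - 4*(s - 21)) = 6/(-6 - 4*(-21 + s)) = 6/(-6 + (84 - 4*s)) = 6/(78 - 4*s))
-43466/x(242) = -43466/(3/(39 - 2*242)) = -43466/(3/(39 - 484)) = -43466/(3/(-445)) = -43466/(3*(-1/445)) = -43466/(-3/445) = -43466*(-445/3) = 19342370/3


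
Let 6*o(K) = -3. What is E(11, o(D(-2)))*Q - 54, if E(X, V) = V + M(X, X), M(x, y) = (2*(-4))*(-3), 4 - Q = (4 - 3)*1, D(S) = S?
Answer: 33/2 ≈ 16.500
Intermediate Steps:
o(K) = -1/2 (o(K) = (1/6)*(-3) = -1/2)
Q = 3 (Q = 4 - (4 - 3) = 4 - 1 = 3)
M(x, y) = 24 (M(x, y) = -8*(-3) = 24)
E(X, V) = 24 + V (E(X, V) = V + 24 = 24 + V)
E(11, o(D(-2)))*Q - 54 = (24 - 1/2)*3 - 54 = (47/2)*3 - 54 = 141/2 - 54 = 33/2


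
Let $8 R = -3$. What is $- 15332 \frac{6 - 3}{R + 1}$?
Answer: $- \frac{367968}{5} \approx -73594.0$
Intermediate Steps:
$R = - \frac{3}{8}$ ($R = \frac{1}{8} \left(-3\right) = - \frac{3}{8} \approx -0.375$)
$- 15332 \frac{6 - 3}{R + 1} = - 15332 \frac{6 - 3}{- \frac{3}{8} + 1} = - 15332 \frac{3}{\frac{5}{8}} = - 15332 \cdot 3 \cdot \frac{8}{5} = \left(-15332\right) \frac{24}{5} = - \frac{367968}{5}$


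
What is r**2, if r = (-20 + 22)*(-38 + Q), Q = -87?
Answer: 62500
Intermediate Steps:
r = -250 (r = (-20 + 22)*(-38 - 87) = 2*(-125) = -250)
r**2 = (-250)**2 = 62500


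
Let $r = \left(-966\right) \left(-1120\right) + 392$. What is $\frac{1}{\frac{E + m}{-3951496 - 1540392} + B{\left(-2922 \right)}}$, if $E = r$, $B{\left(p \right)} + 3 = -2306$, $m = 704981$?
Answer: $- \frac{5491888}{12682556685} \approx -0.00043303$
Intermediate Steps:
$B{\left(p \right)} = -2309$ ($B{\left(p \right)} = -3 - 2306 = -2309$)
$r = 1082312$ ($r = 1081920 + 392 = 1082312$)
$E = 1082312$
$\frac{1}{\frac{E + m}{-3951496 - 1540392} + B{\left(-2922 \right)}} = \frac{1}{\frac{1082312 + 704981}{-3951496 - 1540392} - 2309} = \frac{1}{\frac{1787293}{-5491888} - 2309} = \frac{1}{1787293 \left(- \frac{1}{5491888}\right) - 2309} = \frac{1}{- \frac{1787293}{5491888} - 2309} = \frac{1}{- \frac{12682556685}{5491888}} = - \frac{5491888}{12682556685}$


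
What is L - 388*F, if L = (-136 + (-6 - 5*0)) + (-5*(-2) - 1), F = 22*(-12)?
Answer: 102299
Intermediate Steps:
F = -264
L = -133 (L = (-136 + (-6 + 0)) + (10 - 1) = (-136 - 6) + 9 = -142 + 9 = -133)
L - 388*F = -133 - 388*(-264) = -133 + 102432 = 102299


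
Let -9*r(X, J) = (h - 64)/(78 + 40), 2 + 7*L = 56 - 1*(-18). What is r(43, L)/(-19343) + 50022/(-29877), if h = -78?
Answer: -7446155597/4447400589 ≈ -1.6743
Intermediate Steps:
L = 72/7 (L = -2/7 + (56 - 1*(-18))/7 = -2/7 + (56 + 18)/7 = -2/7 + (⅐)*74 = -2/7 + 74/7 = 72/7 ≈ 10.286)
r(X, J) = 71/531 (r(X, J) = -(-78 - 64)/(9*(78 + 40)) = -(-142)/(9*118) = -⅑*(-71/59) = 71/531)
r(43, L)/(-19343) + 50022/(-29877) = (71/531)/(-19343) + 50022/(-29877) = (71/531)*(-1/19343) + 50022*(-1/29877) = -71/10271133 - 16674/9959 = -7446155597/4447400589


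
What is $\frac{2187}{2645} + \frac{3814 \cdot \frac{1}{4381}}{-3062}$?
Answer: $\frac{14663845142}{17740837595} \approx 0.82656$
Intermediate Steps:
$\frac{2187}{2645} + \frac{3814 \cdot \frac{1}{4381}}{-3062} = 2187 \cdot \frac{1}{2645} + 3814 \cdot \frac{1}{4381} \left(- \frac{1}{3062}\right) = \frac{2187}{2645} + \frac{3814}{4381} \left(- \frac{1}{3062}\right) = \frac{2187}{2645} - \frac{1907}{6707311} = \frac{14663845142}{17740837595}$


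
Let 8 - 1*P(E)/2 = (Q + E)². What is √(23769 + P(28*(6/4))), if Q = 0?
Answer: √20257 ≈ 142.33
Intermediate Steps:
P(E) = 16 - 2*E² (P(E) = 16 - 2*(0 + E)² = 16 - 2*E²)
√(23769 + P(28*(6/4))) = √(23769 + (16 - 2*(28*(6/4))²)) = √(23769 + (16 - 2*(28*(6*(¼)))²)) = √(23769 + (16 - 2*(28*(3/2))²)) = √(23769 + (16 - 2*42²)) = √(23769 + (16 - 2*1764)) = √(23769 + (16 - 3528)) = √(23769 - 3512) = √20257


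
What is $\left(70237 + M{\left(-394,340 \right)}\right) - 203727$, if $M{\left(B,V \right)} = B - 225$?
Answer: $-134109$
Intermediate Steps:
$M{\left(B,V \right)} = -225 + B$ ($M{\left(B,V \right)} = B - 225 = -225 + B$)
$\left(70237 + M{\left(-394,340 \right)}\right) - 203727 = \left(70237 - 619\right) - 203727 = 69618 - 203727 = -134109$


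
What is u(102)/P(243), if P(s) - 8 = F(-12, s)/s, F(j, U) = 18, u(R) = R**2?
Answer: 140454/109 ≈ 1288.6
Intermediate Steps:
P(s) = 8 + 18/s
u(102)/P(243) = 102**2/(8 + 18/243) = 10404/(8 + 18*(1/243)) = 10404/(8 + 2/27) = 10404/(218/27) = 10404*(27/218) = 140454/109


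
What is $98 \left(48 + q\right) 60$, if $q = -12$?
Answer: $211680$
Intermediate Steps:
$98 \left(48 + q\right) 60 = 98 \left(48 - 12\right) 60 = 98 \cdot 36 \cdot 60 = 3528 \cdot 60 = 211680$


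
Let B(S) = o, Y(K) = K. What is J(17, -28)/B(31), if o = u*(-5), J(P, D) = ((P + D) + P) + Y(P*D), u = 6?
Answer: 47/3 ≈ 15.667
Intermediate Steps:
J(P, D) = D + 2*P + D*P (J(P, D) = ((P + D) + P) + P*D = ((D + P) + P) + D*P = (D + 2*P) + D*P = D + 2*P + D*P)
o = -30 (o = 6*(-5) = -30)
B(S) = -30
J(17, -28)/B(31) = (-28 + 2*17 - 28*17)/(-30) = (-28 + 34 - 476)*(-1/30) = -470*(-1/30) = 47/3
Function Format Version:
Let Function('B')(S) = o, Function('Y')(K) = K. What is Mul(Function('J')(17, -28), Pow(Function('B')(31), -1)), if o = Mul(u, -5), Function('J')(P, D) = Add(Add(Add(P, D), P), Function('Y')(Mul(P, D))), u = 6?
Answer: Rational(47, 3) ≈ 15.667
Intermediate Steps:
Function('J')(P, D) = Add(D, Mul(2, P), Mul(D, P)) (Function('J')(P, D) = Add(Add(Add(P, D), P), Mul(P, D)) = Add(Add(Add(D, P), P), Mul(D, P)) = Add(Add(D, Mul(2, P)), Mul(D, P)) = Add(D, Mul(2, P), Mul(D, P)))
o = -30 (o = Mul(6, -5) = -30)
Function('B')(S) = -30
Mul(Function('J')(17, -28), Pow(Function('B')(31), -1)) = Mul(Add(-28, Mul(2, 17), Mul(-28, 17)), Pow(-30, -1)) = Mul(Add(-28, 34, -476), Rational(-1, 30)) = Mul(-470, Rational(-1, 30)) = Rational(47, 3)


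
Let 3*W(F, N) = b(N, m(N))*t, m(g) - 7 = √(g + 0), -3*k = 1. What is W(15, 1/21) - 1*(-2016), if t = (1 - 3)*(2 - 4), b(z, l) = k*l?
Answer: 18116/9 - 4*√21/189 ≈ 2012.8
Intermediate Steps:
k = -⅓ (k = -⅓*1 = -⅓ ≈ -0.33333)
m(g) = 7 + √g (m(g) = 7 + √(g + 0) = 7 + √g)
b(z, l) = -l/3
t = 4 (t = -2*(-2) = 4)
W(F, N) = -28/9 - 4*√N/9 (W(F, N) = (-(7 + √N)/3*4)/3 = ((-7/3 - √N/3)*4)/3 = (-28/3 - 4*√N/3)/3 = -28/9 - 4*√N/9)
W(15, 1/21) - 1*(-2016) = (-28/9 - 4*√21/21/9) - 1*(-2016) = (-28/9 - 4*√21/189) + 2016 = 18116/9 - 4*√21/189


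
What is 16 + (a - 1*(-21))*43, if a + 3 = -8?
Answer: 446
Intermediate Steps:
a = -11 (a = -3 - 8 = -11)
16 + (a - 1*(-21))*43 = 16 + (-11 - 1*(-21))*43 = 16 + (-11 + 21)*43 = 16 + 10*43 = 16 + 430 = 446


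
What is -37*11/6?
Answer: -407/6 ≈ -67.833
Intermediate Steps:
-37*11/6 = -407*⅙ = -407/6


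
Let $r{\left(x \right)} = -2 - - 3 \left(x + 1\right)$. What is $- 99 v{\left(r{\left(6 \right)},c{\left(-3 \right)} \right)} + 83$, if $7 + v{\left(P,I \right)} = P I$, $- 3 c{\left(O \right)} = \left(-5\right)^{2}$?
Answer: $16451$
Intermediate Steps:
$c{\left(O \right)} = - \frac{25}{3}$ ($c{\left(O \right)} = - \frac{\left(-5\right)^{2}}{3} = \left(- \frac{1}{3}\right) 25 = - \frac{25}{3}$)
$r{\left(x \right)} = 1 + 3 x$ ($r{\left(x \right)} = -2 - - 3 \left(1 + x\right) = -2 - \left(-3 - 3 x\right) = -2 + \left(3 + 3 x\right) = 1 + 3 x$)
$v{\left(P,I \right)} = -7 + I P$ ($v{\left(P,I \right)} = -7 + P I = -7 + I P$)
$- 99 v{\left(r{\left(6 \right)},c{\left(-3 \right)} \right)} + 83 = - 99 \left(-7 - \frac{25 \left(1 + 3 \cdot 6\right)}{3}\right) + 83 = - 99 \left(-7 - \frac{25 \left(1 + 18\right)}{3}\right) + 83 = - 99 \left(-7 - \frac{475}{3}\right) + 83 = \left(-99\right) \left(- \frac{496}{3}\right) + 83 = 16368 + 83 = 16451$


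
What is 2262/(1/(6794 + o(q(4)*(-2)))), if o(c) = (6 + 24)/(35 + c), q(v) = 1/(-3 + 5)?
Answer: 261290406/17 ≈ 1.5370e+7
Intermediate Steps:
q(v) = ½ (q(v) = 1/2 = ½)
o(c) = 30/(35 + c)
2262/(1/(6794 + o(q(4)*(-2)))) = 2262/(1/(6794 + 30/(35 + (½)*(-2)))) = 2262/(1/(6794 + 30/(35 - 1))) = 2262/(1/(6794 + 30/34)) = 2262/(1/(6794 + 30*(1/34))) = 2262/(1/(6794 + 15/17)) = 2262/(1/(115513/17)) = 2262/(17/115513) = 2262*(115513/17) = 261290406/17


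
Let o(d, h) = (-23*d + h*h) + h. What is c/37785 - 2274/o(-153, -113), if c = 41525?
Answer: 10649887/11112225 ≈ 0.95839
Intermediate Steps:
o(d, h) = h + h**2 - 23*d (o(d, h) = (-23*d + h**2) + h = (h**2 - 23*d) + h = h + h**2 - 23*d)
c/37785 - 2274/o(-153, -113) = 41525/37785 - 2274/(-113 + (-113)**2 - 23*(-153)) = 41525*(1/37785) - 2274/(-113 + 12769 + 3519) = 755/687 - 2274/16175 = 10649887/11112225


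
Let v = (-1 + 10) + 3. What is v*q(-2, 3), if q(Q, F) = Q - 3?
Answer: -60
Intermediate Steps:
q(Q, F) = -3 + Q
v = 12 (v = 9 + 3 = 12)
v*q(-2, 3) = 12*(-3 - 2) = 12*(-5) = -60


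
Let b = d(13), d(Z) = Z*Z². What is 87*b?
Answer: 191139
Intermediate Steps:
d(Z) = Z³
b = 2197 (b = 13³ = 2197)
87*b = 87*2197 = 191139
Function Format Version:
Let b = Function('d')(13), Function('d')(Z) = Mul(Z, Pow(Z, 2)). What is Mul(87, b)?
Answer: 191139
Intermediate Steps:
Function('d')(Z) = Pow(Z, 3)
b = 2197 (b = Pow(13, 3) = 2197)
Mul(87, b) = Mul(87, 2197) = 191139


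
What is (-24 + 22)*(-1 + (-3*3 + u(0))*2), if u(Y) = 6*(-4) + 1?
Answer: 130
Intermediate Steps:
u(Y) = -23 (u(Y) = -24 + 1 = -23)
(-24 + 22)*(-1 + (-3*3 + u(0))*2) = (-24 + 22)*(-1 + (-3*3 - 23)*2) = -2*(-1 + (-9 - 23)*2) = -2*(-1 - 32*2) = -2*(-1 - 64) = -2*(-65) = 130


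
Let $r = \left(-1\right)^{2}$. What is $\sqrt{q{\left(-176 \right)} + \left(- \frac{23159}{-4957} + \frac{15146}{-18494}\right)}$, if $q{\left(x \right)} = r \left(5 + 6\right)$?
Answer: $\frac{3 \sqrt{3467460621749411}}{45837379} \approx 3.854$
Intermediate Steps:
$r = 1$
$q{\left(x \right)} = 11$ ($q{\left(x \right)} = 1 \left(5 + 6\right) = 1 \cdot 11 = 11$)
$\sqrt{q{\left(-176 \right)} + \left(- \frac{23159}{-4957} + \frac{15146}{-18494}\right)} = \sqrt{11 + \left(- \frac{23159}{-4957} + \frac{15146}{-18494}\right)} = \sqrt{11 + \left(\left(-23159\right) \left(- \frac{1}{4957}\right) + 15146 \left(- \frac{1}{18494}\right)\right)} = \sqrt{11 + \left(\frac{23159}{4957} - \frac{7573}{9247}\right)} = \sqrt{11 + \frac{176611912}{45837379}} = \sqrt{\frac{680823081}{45837379}} = \frac{3 \sqrt{3467460621749411}}{45837379}$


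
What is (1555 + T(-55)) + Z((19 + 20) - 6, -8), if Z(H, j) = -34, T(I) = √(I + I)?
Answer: 1521 + I*√110 ≈ 1521.0 + 10.488*I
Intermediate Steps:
T(I) = √2*√I (T(I) = √(2*I) = √2*√I)
(1555 + T(-55)) + Z((19 + 20) - 6, -8) = (1555 + √2*√(-55)) - 34 = (1555 + √2*(I*√55)) - 34 = (1555 + I*√110) - 34 = 1521 + I*√110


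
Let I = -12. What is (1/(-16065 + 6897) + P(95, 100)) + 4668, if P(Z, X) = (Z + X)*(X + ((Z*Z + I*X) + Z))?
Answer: 14380631423/9168 ≈ 1.5686e+6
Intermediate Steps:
P(Z, X) = (X + Z)*(Z + Z² - 11*X) (P(Z, X) = (Z + X)*(X + ((Z*Z - 12*X) + Z)) = (X + Z)*(X + ((Z² - 12*X) + Z)) = (X + Z)*(X + (Z + Z² - 12*X)) = (X + Z)*(Z + Z² - 11*X))
(1/(-16065 + 6897) + P(95, 100)) + 4668 = (1/(-16065 + 6897) + (95² + 95³ - 11*100² + 100*95² - 10*100*95)) + 4668 = (1/(-9168) + (9025 + 857375 - 11*10000 + 100*9025 - 95000)) + 4668 = (-1/9168 + (9025 + 857375 - 110000 + 902500 - 95000)) + 4668 = (-1/9168 + 1563900) + 4668 = 14337835199/9168 + 4668 = 14380631423/9168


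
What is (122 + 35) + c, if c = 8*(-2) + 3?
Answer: 144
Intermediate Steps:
c = -13 (c = -16 + 3 = -13)
(122 + 35) + c = (122 + 35) - 13 = 157 - 13 = 144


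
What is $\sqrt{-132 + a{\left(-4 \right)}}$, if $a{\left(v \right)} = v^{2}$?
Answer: $2 i \sqrt{29} \approx 10.77 i$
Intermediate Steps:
$\sqrt{-132 + a{\left(-4 \right)}} = \sqrt{-132 + \left(-4\right)^{2}} = \sqrt{-132 + 16} = \sqrt{-116} = 2 i \sqrt{29}$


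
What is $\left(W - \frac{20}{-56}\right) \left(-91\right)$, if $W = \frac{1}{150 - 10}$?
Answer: $- \frac{663}{20} \approx -33.15$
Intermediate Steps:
$W = \frac{1}{140} \approx 0.0071429$
$\left(W - \frac{20}{-56}\right) \left(-91\right) = \left(\frac{1}{140} - \frac{20}{-56}\right) \left(-91\right) = \left(\frac{1}{140} - - \frac{5}{14}\right) \left(-91\right) = \left(\frac{1}{140} + \frac{5}{14}\right) \left(-91\right) = \frac{51}{140} \left(-91\right) = - \frac{663}{20}$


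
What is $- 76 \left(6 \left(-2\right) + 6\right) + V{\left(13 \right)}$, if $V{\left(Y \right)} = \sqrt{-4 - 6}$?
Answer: $456 + i \sqrt{10} \approx 456.0 + 3.1623 i$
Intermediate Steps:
$V{\left(Y \right)} = i \sqrt{10}$ ($V{\left(Y \right)} = \sqrt{-10} = i \sqrt{10}$)
$- 76 \left(6 \left(-2\right) + 6\right) + V{\left(13 \right)} = - 76 \left(6 \left(-2\right) + 6\right) + i \sqrt{10} = - 76 \left(-12 + 6\right) + i \sqrt{10} = \left(-76\right) \left(-6\right) + i \sqrt{10} = 456 + i \sqrt{10}$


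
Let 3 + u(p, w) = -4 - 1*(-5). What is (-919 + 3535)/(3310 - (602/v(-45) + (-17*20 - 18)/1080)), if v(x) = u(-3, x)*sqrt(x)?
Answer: 2525205598560/3196025775721 + 15307367040*I*sqrt(5)/3196025775721 ≈ 0.79011 + 0.01071*I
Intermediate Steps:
u(p, w) = -2 (u(p, w) = -3 + (-4 - 1*(-5)) = -3 + (-4 + 5) = -3 + 1 = -2)
v(x) = -2*sqrt(x)
(-919 + 3535)/(3310 - (602/v(-45) + (-17*20 - 18)/1080)) = (-919 + 3535)/(3310 - (602/((-6*I*sqrt(5))) + (-17*20 - 18)/1080)) = 2616/(3310 - (602/((-6*I*sqrt(5))) + (-340 - 18)*(1/1080))) = 2616/(3310 - (602/((-6*I*sqrt(5))) - 358*1/1080)) = 2616/(3310 - (602*(I*sqrt(5)/30) - 179/540)) = 2616/(3310 - (301*I*sqrt(5)/15 - 179/540)) = 2616/(3310 - (-179/540 + 301*I*sqrt(5)/15)) = 2616/(3310 + (179/540 - 301*I*sqrt(5)/15)) = 2616/(1787579/540 - 301*I*sqrt(5)/15)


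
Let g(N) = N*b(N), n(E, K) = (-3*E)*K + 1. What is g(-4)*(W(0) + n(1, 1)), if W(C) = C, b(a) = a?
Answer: -32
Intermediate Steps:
n(E, K) = 1 - 3*E*K (n(E, K) = -3*E*K + 1 = 1 - 3*E*K)
g(N) = N² (g(N) = N*N = N²)
g(-4)*(W(0) + n(1, 1)) = (-4)²*(0 + (1 - 3*1*1)) = 16*(0 + (1 - 3)) = 16*(0 - 2) = 16*(-2) = -32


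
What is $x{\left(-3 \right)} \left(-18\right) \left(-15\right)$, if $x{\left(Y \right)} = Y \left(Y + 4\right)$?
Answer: $-810$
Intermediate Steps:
$x{\left(Y \right)} = Y \left(4 + Y\right)$
$x{\left(-3 \right)} \left(-18\right) \left(-15\right) = - 3 \left(4 - 3\right) \left(-18\right) \left(-15\right) = \left(-3\right) 1 \left(-18\right) \left(-15\right) = \left(-3\right) \left(-18\right) \left(-15\right) = 54 \left(-15\right) = -810$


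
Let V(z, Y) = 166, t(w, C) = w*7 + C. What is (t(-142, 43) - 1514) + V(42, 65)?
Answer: -2299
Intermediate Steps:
t(w, C) = C + 7*w (t(w, C) = 7*w + C = C + 7*w)
(t(-142, 43) - 1514) + V(42, 65) = ((43 + 7*(-142)) - 1514) + 166 = ((43 - 994) - 1514) + 166 = (-951 - 1514) + 166 = -2465 + 166 = -2299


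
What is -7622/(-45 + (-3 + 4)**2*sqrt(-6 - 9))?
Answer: 11433/68 + 3811*I*sqrt(15)/1020 ≈ 168.13 + 14.471*I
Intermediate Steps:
-7622/(-45 + (-3 + 4)**2*sqrt(-6 - 9)) = -7622/(-45 + 1**2*sqrt(-15)) = -7622/(-45 + 1*(I*sqrt(15))) = -7622/(-45 + I*sqrt(15))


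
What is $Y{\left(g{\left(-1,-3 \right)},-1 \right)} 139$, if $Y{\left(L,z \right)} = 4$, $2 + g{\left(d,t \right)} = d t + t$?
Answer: $556$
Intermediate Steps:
$g{\left(d,t \right)} = -2 + t + d t$ ($g{\left(d,t \right)} = -2 + \left(d t + t\right) = -2 + \left(t + d t\right) = -2 + t + d t$)
$Y{\left(g{\left(-1,-3 \right)},-1 \right)} 139 = 4 \cdot 139 = 556$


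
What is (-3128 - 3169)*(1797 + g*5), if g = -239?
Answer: -3790794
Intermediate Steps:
(-3128 - 3169)*(1797 + g*5) = (-3128 - 3169)*(1797 - 239*5) = -6297*(1797 - 1195) = -6297*602 = -3790794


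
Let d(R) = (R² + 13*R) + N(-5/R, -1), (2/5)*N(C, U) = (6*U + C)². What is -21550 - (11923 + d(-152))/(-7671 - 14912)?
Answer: -22486222605347/1043515264 ≈ -21549.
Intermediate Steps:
N(C, U) = 5*(C + 6*U)²/2 (N(C, U) = 5*(6*U + C)²/2 = 5*(C + 6*U)²/2)
d(R) = R² + 13*R + 5*(-6 - 5/R)²/2 (d(R) = (R² + 13*R) + 5*(-5/R + 6*(-1))²/2 = (R² + 13*R) + 5*(-5/R - 6)²/2 = (R² + 13*R) + 5*(-6 - 5/R)²/2 = R² + 13*R + 5*(-6 - 5/R)²/2)
-21550 - (11923 + d(-152))/(-7671 - 14912) = -21550 - (11923 + ((-152)² + 13*(-152) + (5/2)*(5 + 6*(-152))²/(-152)²))/(-7671 - 14912) = -21550 - (11923 + (23104 - 1976 + (5/2)*(1/23104)*(5 - 912)²))/(-22583) = -21550 - (11923 + (23104 - 1976 + (5/2)*(1/23104)*(-907)²))*(-1)/22583 = -21550 - (11923 + (23104 - 1976 + (5/2)*(1/23104)*822649))*(-1)/22583 = -21550 - (11923 + (23104 - 1976 + 4113245/46208))*(-1)/22583 = -21550 - (11923 + 980395869/46208)*(-1)/22583 = -21550 - 1531333853*(-1)/(46208*22583) = -21550 - 1*(-1531333853/1043515264) = -21550 + 1531333853/1043515264 = -22486222605347/1043515264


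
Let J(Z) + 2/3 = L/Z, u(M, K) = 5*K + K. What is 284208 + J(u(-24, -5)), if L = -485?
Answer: 568447/2 ≈ 2.8422e+5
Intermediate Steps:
u(M, K) = 6*K
J(Z) = -⅔ - 485/Z
284208 + J(u(-24, -5)) = 284208 + (-⅔ - 485/(6*(-5))) = 284208 + (-⅔ - 485/(-30)) = 284208 + (-⅔ - 485*(-1/30)) = 284208 + (-⅔ + 97/6) = 284208 + 31/2 = 568447/2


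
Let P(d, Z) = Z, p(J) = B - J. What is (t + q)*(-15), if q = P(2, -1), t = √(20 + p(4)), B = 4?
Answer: 15 - 30*√5 ≈ -52.082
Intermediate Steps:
p(J) = 4 - J
t = 2*√5 (t = √(20 + (4 - 1*4)) = √(20 + (4 - 4)) = √(20 + 0) = √20 = 2*√5 ≈ 4.4721)
q = -1
(t + q)*(-15) = (2*√5 - 1)*(-15) = (-1 + 2*√5)*(-15) = 15 - 30*√5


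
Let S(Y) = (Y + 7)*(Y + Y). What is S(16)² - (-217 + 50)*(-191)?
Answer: 509799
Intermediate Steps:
S(Y) = 2*Y*(7 + Y) (S(Y) = (7 + Y)*(2*Y) = 2*Y*(7 + Y))
S(16)² - (-217 + 50)*(-191) = (2*16*(7 + 16))² - (-217 + 50)*(-191) = (2*16*23)² - (-167)*(-191) = 736² - 1*31897 = 541696 - 31897 = 509799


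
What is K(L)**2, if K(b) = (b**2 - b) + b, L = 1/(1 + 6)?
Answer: 1/2401 ≈ 0.00041649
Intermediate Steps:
L = 1/7 ≈ 0.14286
K(b) = b**2
K(L)**2 = ((1/7)**2)**2 = (1/49)**2 = 1/2401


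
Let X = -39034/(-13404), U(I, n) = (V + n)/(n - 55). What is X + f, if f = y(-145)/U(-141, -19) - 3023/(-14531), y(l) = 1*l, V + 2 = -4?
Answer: -207472682887/486933810 ≈ -426.08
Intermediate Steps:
V = -6 (V = -2 - 4 = -6)
U(I, n) = (-6 + n)/(-55 + n) (U(I, n) = (-6 + n)/(n - 55) = (-6 + n)/(-55 + n))
y(l) = l
X = 19517/6702 (X = -39034*(-1/13404) = 19517/6702 ≈ 2.9121)
f = -31168411/72655 (f = -145*(-55 - 19)/(-6 - 19) - 3023/(-14531) = -145/(-25/(-74)) - 3023*(-1/14531) = -145/((-1/74*(-25))) + 3023/14531 = -145/25/74 + 3023/14531 = -145*74/25 + 3023/14531 = -2146/5 + 3023/14531 = -31168411/72655 ≈ -428.99)
X + f = 19517/6702 - 31168411/72655 = -207472682887/486933810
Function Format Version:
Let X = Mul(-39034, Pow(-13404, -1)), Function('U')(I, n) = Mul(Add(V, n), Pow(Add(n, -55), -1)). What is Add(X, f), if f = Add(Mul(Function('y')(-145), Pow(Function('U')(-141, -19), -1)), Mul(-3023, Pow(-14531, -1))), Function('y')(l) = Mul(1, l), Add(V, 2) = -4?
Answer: Rational(-207472682887, 486933810) ≈ -426.08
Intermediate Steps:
V = -6 (V = Add(-2, -4) = -6)
Function('U')(I, n) = Mul(Pow(Add(-55, n), -1), Add(-6, n)) (Function('U')(I, n) = Mul(Add(-6, n), Pow(Add(n, -55), -1)) = Mul(Add(-6, n), Pow(Add(-55, n), -1)) = Mul(Pow(Add(-55, n), -1), Add(-6, n)))
Function('y')(l) = l
X = Rational(19517, 6702) (X = Mul(-39034, Rational(-1, 13404)) = Rational(19517, 6702) ≈ 2.9121)
f = Rational(-31168411, 72655) (f = Add(Mul(-145, Pow(Mul(Pow(Add(-55, -19), -1), Add(-6, -19)), -1)), Mul(-3023, Pow(-14531, -1))) = Add(Mul(-145, Pow(Mul(Pow(-74, -1), -25), -1)), Mul(-3023, Rational(-1, 14531))) = Add(Mul(-145, Pow(Mul(Rational(-1, 74), -25), -1)), Rational(3023, 14531)) = Add(Mul(-145, Pow(Rational(25, 74), -1)), Rational(3023, 14531)) = Add(Mul(-145, Rational(74, 25)), Rational(3023, 14531)) = Add(Rational(-2146, 5), Rational(3023, 14531)) = Rational(-31168411, 72655) ≈ -428.99)
Add(X, f) = Add(Rational(19517, 6702), Rational(-31168411, 72655)) = Rational(-207472682887, 486933810)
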